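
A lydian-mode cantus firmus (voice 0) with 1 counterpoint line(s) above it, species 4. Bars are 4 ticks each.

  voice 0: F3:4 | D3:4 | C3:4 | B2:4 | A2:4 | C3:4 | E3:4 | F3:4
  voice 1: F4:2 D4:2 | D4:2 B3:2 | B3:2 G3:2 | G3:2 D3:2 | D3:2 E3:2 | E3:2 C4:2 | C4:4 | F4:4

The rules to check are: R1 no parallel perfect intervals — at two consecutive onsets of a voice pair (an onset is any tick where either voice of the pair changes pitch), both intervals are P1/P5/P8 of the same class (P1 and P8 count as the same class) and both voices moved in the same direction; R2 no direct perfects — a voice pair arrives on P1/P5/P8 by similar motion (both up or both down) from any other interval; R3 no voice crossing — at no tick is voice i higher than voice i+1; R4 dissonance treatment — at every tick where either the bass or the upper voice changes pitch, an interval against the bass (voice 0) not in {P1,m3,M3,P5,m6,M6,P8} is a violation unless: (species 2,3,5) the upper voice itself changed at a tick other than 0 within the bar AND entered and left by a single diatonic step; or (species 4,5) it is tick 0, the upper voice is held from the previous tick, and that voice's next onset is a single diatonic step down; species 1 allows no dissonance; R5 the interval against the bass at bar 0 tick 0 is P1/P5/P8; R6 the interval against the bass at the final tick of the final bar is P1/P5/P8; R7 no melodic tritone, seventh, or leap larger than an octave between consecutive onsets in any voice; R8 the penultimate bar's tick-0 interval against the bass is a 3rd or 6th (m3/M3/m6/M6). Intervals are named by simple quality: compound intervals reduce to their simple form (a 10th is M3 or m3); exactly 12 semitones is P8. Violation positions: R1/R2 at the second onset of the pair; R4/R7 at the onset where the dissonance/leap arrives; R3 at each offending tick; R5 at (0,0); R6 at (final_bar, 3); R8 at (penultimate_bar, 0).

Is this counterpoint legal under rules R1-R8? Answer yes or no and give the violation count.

bar 0: v0=F3 v1=F4 (P8)
bar 1: v0=D3 v1=D4 (P8)
bar 2: v0=C3 v1=B3 (M7)
bar 3: v0=B2 v1=G3 (m6)
bar 4: v0=A2 v1=D3 (P4)
bar 5: v0=C3 v1=E3 (M3)
bar 6: v0=E3 v1=C4 (m6)
bar 7: v0=F3 v1=F4 (P8)
  R4 @ bar2.0: C3/B3 M7 untreated
  R4 @ bar4.0: A2/D3 P4 untreated
  R2 @ bar7.0: E3/C4 m6 -> F3/F4 P8 similar

No (3 violations)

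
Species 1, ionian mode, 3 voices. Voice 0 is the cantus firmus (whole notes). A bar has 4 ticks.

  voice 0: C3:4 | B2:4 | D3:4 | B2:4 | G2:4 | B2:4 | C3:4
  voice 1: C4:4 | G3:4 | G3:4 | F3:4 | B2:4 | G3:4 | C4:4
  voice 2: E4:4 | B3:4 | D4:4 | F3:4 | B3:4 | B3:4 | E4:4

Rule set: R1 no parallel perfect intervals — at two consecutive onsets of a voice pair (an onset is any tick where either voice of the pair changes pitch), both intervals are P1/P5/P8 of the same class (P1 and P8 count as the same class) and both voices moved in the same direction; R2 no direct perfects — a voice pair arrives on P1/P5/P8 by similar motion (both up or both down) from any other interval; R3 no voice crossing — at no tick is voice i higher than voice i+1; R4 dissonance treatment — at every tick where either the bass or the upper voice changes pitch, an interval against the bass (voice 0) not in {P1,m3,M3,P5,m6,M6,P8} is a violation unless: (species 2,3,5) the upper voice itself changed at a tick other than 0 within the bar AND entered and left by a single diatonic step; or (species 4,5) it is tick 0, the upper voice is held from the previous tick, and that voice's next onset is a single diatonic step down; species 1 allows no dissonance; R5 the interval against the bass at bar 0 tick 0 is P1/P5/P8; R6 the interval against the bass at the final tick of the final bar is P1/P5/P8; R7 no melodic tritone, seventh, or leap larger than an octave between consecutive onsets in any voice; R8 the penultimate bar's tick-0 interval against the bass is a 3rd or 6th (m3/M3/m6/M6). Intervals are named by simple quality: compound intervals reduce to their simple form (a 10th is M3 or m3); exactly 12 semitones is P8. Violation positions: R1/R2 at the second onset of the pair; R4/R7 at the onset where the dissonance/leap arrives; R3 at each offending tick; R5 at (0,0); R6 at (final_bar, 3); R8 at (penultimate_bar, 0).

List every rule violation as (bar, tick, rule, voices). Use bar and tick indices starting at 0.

(0, 0, R5, (0, 2))
(1, 0, R2, (0, 2))
(2, 0, R1, (0, 2))
(2, 0, R4, (0, 1))
(3, 0, R2, (1, 2))
(3, 0, R4, (0, 1))
(3, 0, R4, (0, 2))
(4, 0, R7, (1,))
(4, 0, R7, (2,))
(5, 0, R8, (0, 2))
(6, 0, R2, (0, 1))
(6, 3, R6, (0, 2))

bar 0: v0=C3 v1=C4 v2=E4 downbeat M3
bar 1: v0=B2 v1=G3 v2=B3 downbeat P8
bar 2: v0=D3 v1=G3 v2=D4 downbeat P8
bar 3: v0=B2 v1=F3 v2=F3 downbeat TT
bar 4: v0=G2 v1=B2 v2=B3 downbeat M3
bar 5: v0=B2 v1=G3 v2=B3 downbeat P8
bar 6: v0=C3 v1=C4 v2=E4 downbeat M3
  -> R5 @ bar 0 tick 0 v(0, 2): opens on M3
  -> R2 @ bar 1 tick 0 v(0, 2): C3/E4 M3 -> B2/B3 P8 similar
  -> R1 @ bar 2 tick 0 v(0, 2): B2/B3 P8 -> D3/D4 P8 similar
  -> R4 @ bar 2 tick 0 v(0, 1): D3/G3 P4 untreated
  -> R2 @ bar 3 tick 0 v(1, 2): G3/D4 P5 -> F3/F3 P1 similar
  -> R4 @ bar 3 tick 0 v(0, 1): B2/F3 TT untreated
  -> R4 @ bar 3 tick 0 v(0, 2): B2/F3 TT untreated
  -> R7 @ bar 4 tick 0 v(1,): F3->B2 leap 6st
  -> R7 @ bar 4 tick 0 v(2,): F3->B3 leap 6st
  -> R8 @ bar 5 tick 0 v(0, 2): penult P8 not 3rd/6th
  -> R2 @ bar 6 tick 0 v(0, 1): B2/G3 m6 -> C3/C4 P8 similar
  -> R6 @ bar 6 tick 3 v(0, 2): closes on M3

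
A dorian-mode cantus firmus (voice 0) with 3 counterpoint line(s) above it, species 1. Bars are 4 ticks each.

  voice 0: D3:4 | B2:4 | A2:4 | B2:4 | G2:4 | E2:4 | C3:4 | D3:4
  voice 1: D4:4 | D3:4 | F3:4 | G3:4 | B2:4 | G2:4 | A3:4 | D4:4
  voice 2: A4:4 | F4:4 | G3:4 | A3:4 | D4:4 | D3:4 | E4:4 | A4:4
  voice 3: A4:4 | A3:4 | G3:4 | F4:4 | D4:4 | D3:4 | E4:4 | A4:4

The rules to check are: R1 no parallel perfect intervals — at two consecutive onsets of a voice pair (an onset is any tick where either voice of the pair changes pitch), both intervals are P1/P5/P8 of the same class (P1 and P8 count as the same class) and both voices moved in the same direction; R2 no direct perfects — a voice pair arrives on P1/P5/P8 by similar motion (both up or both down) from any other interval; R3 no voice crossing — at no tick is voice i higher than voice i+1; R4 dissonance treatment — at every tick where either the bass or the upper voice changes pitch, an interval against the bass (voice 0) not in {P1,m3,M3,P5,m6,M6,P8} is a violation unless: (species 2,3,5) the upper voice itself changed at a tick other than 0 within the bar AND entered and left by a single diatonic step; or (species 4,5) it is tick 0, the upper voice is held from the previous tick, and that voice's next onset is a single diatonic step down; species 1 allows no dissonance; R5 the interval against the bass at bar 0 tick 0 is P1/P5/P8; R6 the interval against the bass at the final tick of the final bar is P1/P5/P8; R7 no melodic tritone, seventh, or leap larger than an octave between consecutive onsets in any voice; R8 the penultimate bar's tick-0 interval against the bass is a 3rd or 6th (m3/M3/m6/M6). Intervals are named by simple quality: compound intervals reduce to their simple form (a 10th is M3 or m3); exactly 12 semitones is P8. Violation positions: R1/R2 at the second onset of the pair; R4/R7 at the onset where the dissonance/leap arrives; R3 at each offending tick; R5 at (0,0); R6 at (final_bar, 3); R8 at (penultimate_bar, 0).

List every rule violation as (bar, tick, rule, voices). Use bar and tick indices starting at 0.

(1, 0, R1, (1, 3))
(1, 0, R3, (2, 3))
(1, 0, R4, (0, 2))
(1, 0, R4, (0, 3))
(1, 1, R3, (2, 3))
(1, 2, R3, (2, 3))
(1, 3, R3, (2, 3))
(2, 0, R2, (2, 3))
(2, 0, R4, (0, 2))
(2, 0, R4, (0, 3))
(2, 0, R7, (2,))
(3, 0, R4, (0, 2))
(3, 0, R4, (0, 3))
(3, 0, R7, (3,))
(4, 0, R2, (0, 3))
(5, 0, R1, (2, 3))
(5, 0, R2, (1, 2))
(5, 0, R2, (1, 3))
(5, 0, R4, (0, 2))
(5, 0, R4, (0, 3))
(6, 0, R1, (1, 2))
(6, 0, R1, (1, 3))
(6, 0, R1, (2, 3))
(6, 0, R7, (1,))
(6, 0, R7, (2,))
(6, 0, R7, (3,))
(7, 0, R1, (1, 2))
(7, 0, R1, (1, 3))
(7, 0, R1, (2, 3))
(7, 0, R2, (0, 1))
(7, 0, R2, (0, 2))
(7, 0, R2, (0, 3))

bar 0: v0=D3 v1=D4 v2=A4 v3=A4 downbeat P5
bar 1: v0=B2 v1=D3 v2=F4 v3=A3 downbeat m7
bar 2: v0=A2 v1=F3 v2=G3 v3=G3 downbeat m7
bar 3: v0=B2 v1=G3 v2=A3 v3=F4 downbeat TT
bar 4: v0=G2 v1=B2 v2=D4 v3=D4 downbeat P5
bar 5: v0=E2 v1=G2 v2=D3 v3=D3 downbeat m7
bar 6: v0=C3 v1=A3 v2=E4 v3=E4 downbeat M3
bar 7: v0=D3 v1=D4 v2=A4 v3=A4 downbeat P5
  -> R1 @ bar 1 tick 0 v(1, 3): D4/A4 P5 -> D3/A3 P5 similar
  -> R3 @ bar 1 tick 0 v(2, 3): F4 above A3
  -> R4 @ bar 1 tick 0 v(0, 2): B2/F4 TT untreated
  -> R4 @ bar 1 tick 0 v(0, 3): B2/A3 m7 untreated
  -> R3 @ bar 1 tick 1 v(2, 3): F4 above A3
  -> R3 @ bar 1 tick 2 v(2, 3): F4 above A3
  -> R3 @ bar 1 tick 3 v(2, 3): F4 above A3
  -> R2 @ bar 2 tick 0 v(2, 3): F4/A3 m6 -> G3/G3 P1 similar
  -> R4 @ bar 2 tick 0 v(0, 2): A2/G3 m7 untreated
  -> R4 @ bar 2 tick 0 v(0, 3): A2/G3 m7 untreated
  -> R7 @ bar 2 tick 0 v(2,): F4->G3 leap 10st
  -> R4 @ bar 3 tick 0 v(0, 2): B2/A3 m7 untreated
  -> R4 @ bar 3 tick 0 v(0, 3): B2/F4 TT untreated
  -> R7 @ bar 3 tick 0 v(3,): G3->F4 leap 10st
  -> R2 @ bar 4 tick 0 v(0, 3): B2/F4 TT -> G2/D4 P5 similar
  -> R1 @ bar 5 tick 0 v(2, 3): D4/D4 P1 -> D3/D3 P1 similar
  -> R2 @ bar 5 tick 0 v(1, 2): B2/D4 m3 -> G2/D3 P5 similar
  -> R2 @ bar 5 tick 0 v(1, 3): B2/D4 m3 -> G2/D3 P5 similar
  -> R4 @ bar 5 tick 0 v(0, 2): E2/D3 m7 untreated
  -> R4 @ bar 5 tick 0 v(0, 3): E2/D3 m7 untreated
  -> R1 @ bar 6 tick 0 v(1, 2): G2/D3 P5 -> A3/E4 P5 similar
  -> R1 @ bar 6 tick 0 v(1, 3): G2/D3 P5 -> A3/E4 P5 similar
  -> R1 @ bar 6 tick 0 v(2, 3): D3/D3 P1 -> E4/E4 P1 similar
  -> R7 @ bar 6 tick 0 v(1,): G2->A3 leap 14st
  -> R7 @ bar 6 tick 0 v(2,): D3->E4 leap 14st
  -> R7 @ bar 6 tick 0 v(3,): D3->E4 leap 14st
  -> R1 @ bar 7 tick 0 v(1, 2): A3/E4 P5 -> D4/A4 P5 similar
  -> R1 @ bar 7 tick 0 v(1, 3): A3/E4 P5 -> D4/A4 P5 similar
  -> R1 @ bar 7 tick 0 v(2, 3): E4/E4 P1 -> A4/A4 P1 similar
  -> R2 @ bar 7 tick 0 v(0, 1): C3/A3 M6 -> D3/D4 P8 similar
  -> R2 @ bar 7 tick 0 v(0, 2): C3/E4 M3 -> D3/A4 P5 similar
  -> R2 @ bar 7 tick 0 v(0, 3): C3/E4 M3 -> D3/A4 P5 similar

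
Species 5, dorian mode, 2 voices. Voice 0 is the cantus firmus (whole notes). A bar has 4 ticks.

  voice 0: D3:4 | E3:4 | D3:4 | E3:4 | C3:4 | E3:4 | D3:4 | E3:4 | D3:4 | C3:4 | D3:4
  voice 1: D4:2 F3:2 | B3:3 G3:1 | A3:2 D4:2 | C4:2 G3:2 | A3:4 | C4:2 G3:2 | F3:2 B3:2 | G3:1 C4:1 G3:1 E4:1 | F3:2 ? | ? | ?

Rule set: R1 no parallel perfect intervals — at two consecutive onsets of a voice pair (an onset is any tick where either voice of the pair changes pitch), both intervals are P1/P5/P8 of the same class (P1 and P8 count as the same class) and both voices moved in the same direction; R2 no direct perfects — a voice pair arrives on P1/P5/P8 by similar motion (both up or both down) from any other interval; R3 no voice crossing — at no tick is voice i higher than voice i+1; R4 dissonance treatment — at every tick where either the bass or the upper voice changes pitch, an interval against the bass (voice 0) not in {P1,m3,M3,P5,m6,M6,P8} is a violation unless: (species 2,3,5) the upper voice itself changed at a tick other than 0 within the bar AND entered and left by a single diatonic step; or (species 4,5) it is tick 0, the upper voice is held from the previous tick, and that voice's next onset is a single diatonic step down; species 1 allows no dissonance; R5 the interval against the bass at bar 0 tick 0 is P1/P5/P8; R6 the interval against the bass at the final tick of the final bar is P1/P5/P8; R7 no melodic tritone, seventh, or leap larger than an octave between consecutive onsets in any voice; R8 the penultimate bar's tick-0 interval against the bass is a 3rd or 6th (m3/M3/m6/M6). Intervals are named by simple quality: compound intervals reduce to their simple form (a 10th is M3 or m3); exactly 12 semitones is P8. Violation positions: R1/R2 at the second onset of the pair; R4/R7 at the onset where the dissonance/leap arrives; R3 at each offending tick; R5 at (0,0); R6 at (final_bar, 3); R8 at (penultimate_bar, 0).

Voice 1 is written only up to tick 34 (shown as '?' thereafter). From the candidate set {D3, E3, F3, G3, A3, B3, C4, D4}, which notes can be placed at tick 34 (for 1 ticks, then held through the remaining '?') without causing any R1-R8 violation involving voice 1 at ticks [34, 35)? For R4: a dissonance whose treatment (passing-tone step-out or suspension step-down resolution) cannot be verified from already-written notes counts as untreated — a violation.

D3: legal
E3: violates R4
F3: legal
G3: violates R4
A3: legal
B3: violates R7
C4: violates R4
D4: legal

{A3, D3, D4, F3}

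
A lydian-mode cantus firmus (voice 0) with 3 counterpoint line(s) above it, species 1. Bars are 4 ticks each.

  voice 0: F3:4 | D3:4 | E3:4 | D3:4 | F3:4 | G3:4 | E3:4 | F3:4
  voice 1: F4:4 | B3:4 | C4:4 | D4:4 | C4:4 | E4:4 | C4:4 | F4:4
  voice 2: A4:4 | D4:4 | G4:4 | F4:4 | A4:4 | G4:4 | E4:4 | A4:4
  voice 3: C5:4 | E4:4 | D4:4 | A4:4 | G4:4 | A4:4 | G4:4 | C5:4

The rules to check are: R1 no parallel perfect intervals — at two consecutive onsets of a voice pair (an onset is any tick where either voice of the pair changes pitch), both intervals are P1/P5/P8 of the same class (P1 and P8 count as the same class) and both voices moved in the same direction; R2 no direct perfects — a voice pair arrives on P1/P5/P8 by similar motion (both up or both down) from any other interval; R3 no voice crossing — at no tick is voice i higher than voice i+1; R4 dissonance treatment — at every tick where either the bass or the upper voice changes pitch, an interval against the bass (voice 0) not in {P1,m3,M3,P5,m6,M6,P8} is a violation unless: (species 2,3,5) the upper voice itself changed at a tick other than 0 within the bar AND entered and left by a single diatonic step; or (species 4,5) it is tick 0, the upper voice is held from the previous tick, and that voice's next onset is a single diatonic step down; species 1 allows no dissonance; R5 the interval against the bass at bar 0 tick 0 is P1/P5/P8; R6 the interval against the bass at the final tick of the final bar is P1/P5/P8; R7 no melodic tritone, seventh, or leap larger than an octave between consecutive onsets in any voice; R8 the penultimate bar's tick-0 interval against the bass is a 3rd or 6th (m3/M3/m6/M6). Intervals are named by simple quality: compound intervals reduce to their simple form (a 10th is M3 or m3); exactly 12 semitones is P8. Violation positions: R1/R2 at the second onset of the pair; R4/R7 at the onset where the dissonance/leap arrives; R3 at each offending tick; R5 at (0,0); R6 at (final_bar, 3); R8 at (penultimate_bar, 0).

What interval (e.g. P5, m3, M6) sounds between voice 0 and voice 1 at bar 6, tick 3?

voice 0=E3 voice 1=C4 -> m6

m6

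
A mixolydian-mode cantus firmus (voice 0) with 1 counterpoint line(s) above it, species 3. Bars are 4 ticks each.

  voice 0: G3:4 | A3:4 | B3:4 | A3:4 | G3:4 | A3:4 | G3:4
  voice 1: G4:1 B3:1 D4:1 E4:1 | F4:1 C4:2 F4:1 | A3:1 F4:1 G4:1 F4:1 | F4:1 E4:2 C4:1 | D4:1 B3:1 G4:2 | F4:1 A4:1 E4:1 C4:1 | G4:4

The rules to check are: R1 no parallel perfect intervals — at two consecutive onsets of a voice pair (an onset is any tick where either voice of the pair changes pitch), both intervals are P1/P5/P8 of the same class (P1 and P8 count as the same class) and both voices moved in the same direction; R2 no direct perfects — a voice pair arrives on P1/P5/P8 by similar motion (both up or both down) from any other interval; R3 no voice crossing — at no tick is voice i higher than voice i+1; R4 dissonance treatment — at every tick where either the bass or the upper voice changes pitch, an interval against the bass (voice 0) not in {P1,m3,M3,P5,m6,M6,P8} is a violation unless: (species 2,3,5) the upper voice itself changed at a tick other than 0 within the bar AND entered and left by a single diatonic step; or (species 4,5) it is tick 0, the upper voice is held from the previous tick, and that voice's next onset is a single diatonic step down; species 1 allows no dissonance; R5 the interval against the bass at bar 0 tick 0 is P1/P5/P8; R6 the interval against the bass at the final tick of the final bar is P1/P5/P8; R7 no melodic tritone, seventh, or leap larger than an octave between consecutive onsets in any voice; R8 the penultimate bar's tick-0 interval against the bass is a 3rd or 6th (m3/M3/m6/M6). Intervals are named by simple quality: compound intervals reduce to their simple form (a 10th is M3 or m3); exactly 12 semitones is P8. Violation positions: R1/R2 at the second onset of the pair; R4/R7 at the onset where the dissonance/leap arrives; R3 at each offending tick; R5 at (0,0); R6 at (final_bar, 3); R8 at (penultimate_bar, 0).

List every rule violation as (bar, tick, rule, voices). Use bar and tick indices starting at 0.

bar 0: v0=G3 v1=G4 downbeat P8
bar 1: v0=A3 v1=F4 downbeat m6
bar 2: v0=B3 v1=A3 downbeat M2
bar 3: v0=A3 v1=F4 downbeat m6
bar 4: v0=G3 v1=D4 downbeat P5
bar 5: v0=A3 v1=F4 downbeat m6
bar 6: v0=G3 v1=G4 downbeat P8
  -> R3 @ bar 2 tick 0 v(0, 1): B3 above A3
  -> R4 @ bar 2 tick 0 v(0, 1): B3/A3 M2 untreated
  -> R4 @ bar 2 tick 1 v(0, 1): B3/F4 TT untreated

(2, 0, R3, (0, 1))
(2, 0, R4, (0, 1))
(2, 1, R4, (0, 1))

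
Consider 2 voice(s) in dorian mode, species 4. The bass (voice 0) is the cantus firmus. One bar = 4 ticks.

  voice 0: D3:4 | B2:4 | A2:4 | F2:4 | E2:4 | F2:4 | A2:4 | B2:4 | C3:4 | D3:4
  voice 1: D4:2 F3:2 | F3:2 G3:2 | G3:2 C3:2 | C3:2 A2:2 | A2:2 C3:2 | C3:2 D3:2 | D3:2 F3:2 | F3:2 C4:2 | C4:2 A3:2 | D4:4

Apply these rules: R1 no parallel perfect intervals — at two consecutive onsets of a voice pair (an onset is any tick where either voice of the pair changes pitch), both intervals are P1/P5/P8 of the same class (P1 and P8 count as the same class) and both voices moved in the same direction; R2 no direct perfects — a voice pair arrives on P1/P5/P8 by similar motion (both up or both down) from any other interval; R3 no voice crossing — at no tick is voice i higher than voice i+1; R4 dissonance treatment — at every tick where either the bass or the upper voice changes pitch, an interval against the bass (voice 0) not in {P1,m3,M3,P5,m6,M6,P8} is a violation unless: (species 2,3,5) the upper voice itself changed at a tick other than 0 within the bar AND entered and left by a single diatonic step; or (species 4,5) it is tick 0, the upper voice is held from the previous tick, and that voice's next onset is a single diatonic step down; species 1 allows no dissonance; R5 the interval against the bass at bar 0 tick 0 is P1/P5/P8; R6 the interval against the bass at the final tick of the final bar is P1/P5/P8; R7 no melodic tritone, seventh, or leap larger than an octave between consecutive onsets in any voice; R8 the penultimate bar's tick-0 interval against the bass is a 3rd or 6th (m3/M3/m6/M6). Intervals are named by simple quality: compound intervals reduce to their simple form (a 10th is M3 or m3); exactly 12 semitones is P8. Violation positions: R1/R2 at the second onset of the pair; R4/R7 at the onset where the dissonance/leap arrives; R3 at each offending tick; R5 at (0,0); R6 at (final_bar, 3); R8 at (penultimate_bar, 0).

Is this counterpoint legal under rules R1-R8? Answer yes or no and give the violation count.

bar 0: v0=D3 v1=D4 (P8)
bar 1: v0=B2 v1=F3 (TT)
bar 2: v0=A2 v1=G3 (m7)
bar 3: v0=F2 v1=C3 (P5)
bar 4: v0=E2 v1=A2 (P4)
bar 5: v0=F2 v1=C3 (P5)
bar 6: v0=A2 v1=D3 (P4)
bar 7: v0=B2 v1=F3 (TT)
bar 8: v0=C3 v1=C4 (P8)
bar 9: v0=D3 v1=D4 (P8)
  R4 @ bar1.0: B2/F3 TT untreated
  R4 @ bar2.0: A2/G3 m7 untreated
  R4 @ bar4.0: E2/A2 P4 untreated
  R4 @ bar6.0: A2/D3 P4 untreated
  R4 @ bar7.0: B2/F3 TT untreated
  R4 @ bar7.2: B2/C4 m2 untreated
  R8 @ bar8.0: penult P8 not 3rd/6th
  R2 @ bar9.0: C3/A3 M6 -> D3/D4 P8 similar

No (8 violations)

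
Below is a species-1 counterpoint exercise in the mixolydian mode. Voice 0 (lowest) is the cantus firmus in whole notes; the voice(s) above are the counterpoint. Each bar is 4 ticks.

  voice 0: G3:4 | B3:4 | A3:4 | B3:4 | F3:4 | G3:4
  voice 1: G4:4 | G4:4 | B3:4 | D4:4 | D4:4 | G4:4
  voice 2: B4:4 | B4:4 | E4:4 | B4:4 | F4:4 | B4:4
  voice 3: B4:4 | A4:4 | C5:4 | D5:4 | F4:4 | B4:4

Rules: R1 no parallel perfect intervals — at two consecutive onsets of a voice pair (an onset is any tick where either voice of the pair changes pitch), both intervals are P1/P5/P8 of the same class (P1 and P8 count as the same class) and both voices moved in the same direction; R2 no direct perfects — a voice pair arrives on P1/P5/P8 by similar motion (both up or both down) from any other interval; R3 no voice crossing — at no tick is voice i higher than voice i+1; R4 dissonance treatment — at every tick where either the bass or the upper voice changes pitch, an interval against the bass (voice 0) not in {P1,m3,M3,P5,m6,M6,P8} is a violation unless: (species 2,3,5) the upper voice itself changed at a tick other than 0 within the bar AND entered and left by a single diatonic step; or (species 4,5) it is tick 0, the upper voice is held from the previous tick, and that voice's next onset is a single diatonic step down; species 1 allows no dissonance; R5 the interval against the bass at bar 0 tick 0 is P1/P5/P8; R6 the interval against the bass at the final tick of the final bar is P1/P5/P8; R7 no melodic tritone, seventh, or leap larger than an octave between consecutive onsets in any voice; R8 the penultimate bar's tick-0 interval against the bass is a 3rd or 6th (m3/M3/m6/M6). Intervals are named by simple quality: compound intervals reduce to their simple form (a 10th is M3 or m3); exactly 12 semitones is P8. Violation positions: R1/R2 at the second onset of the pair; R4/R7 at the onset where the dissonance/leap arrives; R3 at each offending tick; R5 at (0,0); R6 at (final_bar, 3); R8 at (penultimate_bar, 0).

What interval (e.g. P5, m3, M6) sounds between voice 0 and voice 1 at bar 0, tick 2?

voice 0=G3 voice 1=G4 -> P8

P8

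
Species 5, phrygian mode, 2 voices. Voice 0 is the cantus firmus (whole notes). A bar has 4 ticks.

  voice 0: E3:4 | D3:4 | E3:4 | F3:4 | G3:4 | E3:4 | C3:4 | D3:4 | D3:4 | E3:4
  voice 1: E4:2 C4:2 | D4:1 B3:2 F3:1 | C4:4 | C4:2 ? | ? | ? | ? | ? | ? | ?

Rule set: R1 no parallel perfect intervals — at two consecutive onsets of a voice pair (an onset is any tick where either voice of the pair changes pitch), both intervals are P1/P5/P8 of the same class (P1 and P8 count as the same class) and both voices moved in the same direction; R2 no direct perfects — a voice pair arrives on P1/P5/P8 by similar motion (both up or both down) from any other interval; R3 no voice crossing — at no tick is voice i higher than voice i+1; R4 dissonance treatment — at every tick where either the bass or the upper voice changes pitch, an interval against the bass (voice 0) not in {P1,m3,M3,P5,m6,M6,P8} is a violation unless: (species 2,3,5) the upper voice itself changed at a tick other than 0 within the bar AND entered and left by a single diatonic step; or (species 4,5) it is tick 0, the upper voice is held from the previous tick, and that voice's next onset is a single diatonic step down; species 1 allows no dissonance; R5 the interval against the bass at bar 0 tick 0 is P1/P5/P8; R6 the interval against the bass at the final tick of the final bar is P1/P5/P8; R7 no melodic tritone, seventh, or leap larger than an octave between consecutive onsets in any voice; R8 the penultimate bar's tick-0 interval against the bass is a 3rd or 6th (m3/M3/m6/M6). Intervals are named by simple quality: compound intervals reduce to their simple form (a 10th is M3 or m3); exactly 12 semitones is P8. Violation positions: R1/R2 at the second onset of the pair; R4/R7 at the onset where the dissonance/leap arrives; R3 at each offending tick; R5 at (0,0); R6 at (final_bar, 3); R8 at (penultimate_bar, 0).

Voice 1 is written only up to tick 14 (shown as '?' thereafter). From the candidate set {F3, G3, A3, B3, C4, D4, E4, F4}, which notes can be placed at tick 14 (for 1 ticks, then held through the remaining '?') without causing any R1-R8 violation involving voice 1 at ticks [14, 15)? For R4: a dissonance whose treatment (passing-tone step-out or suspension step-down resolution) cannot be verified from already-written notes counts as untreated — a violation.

F3: legal
G3: violates R4
A3: legal
B3: violates R4
C4: legal
D4: legal
E4: violates R4
F4: legal

{A3, C4, D4, F3, F4}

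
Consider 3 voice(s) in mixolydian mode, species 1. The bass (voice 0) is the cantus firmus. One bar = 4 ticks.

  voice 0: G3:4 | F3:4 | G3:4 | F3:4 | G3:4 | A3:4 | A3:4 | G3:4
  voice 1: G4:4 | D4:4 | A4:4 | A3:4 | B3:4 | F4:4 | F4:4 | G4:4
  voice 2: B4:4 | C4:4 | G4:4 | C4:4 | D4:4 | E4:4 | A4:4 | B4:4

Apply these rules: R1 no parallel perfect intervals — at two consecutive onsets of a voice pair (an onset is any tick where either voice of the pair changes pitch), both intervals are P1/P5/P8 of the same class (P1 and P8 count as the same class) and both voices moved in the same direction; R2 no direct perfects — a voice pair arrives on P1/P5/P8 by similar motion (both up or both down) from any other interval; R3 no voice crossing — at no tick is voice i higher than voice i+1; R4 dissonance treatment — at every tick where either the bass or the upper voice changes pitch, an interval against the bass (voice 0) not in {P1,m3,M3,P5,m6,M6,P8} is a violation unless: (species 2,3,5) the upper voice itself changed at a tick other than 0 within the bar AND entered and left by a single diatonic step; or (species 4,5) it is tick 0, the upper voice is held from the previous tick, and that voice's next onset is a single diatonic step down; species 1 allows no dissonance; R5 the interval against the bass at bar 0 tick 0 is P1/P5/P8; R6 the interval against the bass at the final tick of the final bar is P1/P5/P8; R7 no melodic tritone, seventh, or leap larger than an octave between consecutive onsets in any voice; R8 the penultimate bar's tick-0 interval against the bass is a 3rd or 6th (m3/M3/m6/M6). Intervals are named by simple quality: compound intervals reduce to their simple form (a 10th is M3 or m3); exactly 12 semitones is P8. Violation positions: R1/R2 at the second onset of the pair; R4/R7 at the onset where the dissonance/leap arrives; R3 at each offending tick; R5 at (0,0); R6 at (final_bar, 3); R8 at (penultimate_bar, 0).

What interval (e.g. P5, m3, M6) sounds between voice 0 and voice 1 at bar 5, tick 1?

m6

voice 0=A3 voice 1=F4 -> m6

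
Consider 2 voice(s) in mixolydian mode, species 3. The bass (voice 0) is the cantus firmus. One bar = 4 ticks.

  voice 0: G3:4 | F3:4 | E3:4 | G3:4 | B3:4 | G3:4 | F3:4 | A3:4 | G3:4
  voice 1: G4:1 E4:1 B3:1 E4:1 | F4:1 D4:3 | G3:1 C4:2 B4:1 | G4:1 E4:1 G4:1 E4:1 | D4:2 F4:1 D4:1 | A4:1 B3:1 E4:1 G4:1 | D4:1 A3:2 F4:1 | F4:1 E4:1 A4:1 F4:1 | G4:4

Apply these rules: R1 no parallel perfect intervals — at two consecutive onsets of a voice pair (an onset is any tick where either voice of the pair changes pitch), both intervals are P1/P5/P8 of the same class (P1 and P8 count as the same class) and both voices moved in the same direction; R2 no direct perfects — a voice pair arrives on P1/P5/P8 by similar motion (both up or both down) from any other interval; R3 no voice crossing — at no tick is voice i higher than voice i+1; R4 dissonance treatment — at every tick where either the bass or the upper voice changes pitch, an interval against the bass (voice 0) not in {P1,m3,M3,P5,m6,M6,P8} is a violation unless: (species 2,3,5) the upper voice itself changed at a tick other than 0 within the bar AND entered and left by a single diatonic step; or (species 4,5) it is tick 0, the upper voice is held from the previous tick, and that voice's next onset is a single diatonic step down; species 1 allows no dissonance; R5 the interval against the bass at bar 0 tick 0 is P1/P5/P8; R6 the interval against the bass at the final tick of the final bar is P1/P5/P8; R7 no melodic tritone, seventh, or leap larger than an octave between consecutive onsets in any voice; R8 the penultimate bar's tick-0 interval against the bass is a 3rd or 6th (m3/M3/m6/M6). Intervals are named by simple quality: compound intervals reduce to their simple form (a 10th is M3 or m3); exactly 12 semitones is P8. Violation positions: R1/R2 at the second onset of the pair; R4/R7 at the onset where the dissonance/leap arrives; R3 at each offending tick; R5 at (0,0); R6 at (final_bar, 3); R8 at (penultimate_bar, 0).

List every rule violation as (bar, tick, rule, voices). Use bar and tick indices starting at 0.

bar 0: v0=G3 v1=G4 downbeat P8
bar 1: v0=F3 v1=F4 downbeat P8
bar 2: v0=E3 v1=G3 downbeat m3
bar 3: v0=G3 v1=G4 downbeat P8
bar 4: v0=B3 v1=D4 downbeat m3
bar 5: v0=G3 v1=A4 downbeat M2
bar 6: v0=F3 v1=D4 downbeat M6
bar 7: v0=A3 v1=F4 downbeat m6
bar 8: v0=G3 v1=G4 downbeat P8
  -> R7 @ bar 2 tick 3 v(1,): C4->B4 leap 11st
  -> R4 @ bar 4 tick 2 v(0, 1): B3/F4 TT untreated
  -> R4 @ bar 5 tick 0 v(0, 1): G3/A4 M2 untreated
  -> R7 @ bar 5 tick 1 v(1,): A4->B3 leap 10st

(2, 3, R7, (1,))
(4, 2, R4, (0, 1))
(5, 0, R4, (0, 1))
(5, 1, R7, (1,))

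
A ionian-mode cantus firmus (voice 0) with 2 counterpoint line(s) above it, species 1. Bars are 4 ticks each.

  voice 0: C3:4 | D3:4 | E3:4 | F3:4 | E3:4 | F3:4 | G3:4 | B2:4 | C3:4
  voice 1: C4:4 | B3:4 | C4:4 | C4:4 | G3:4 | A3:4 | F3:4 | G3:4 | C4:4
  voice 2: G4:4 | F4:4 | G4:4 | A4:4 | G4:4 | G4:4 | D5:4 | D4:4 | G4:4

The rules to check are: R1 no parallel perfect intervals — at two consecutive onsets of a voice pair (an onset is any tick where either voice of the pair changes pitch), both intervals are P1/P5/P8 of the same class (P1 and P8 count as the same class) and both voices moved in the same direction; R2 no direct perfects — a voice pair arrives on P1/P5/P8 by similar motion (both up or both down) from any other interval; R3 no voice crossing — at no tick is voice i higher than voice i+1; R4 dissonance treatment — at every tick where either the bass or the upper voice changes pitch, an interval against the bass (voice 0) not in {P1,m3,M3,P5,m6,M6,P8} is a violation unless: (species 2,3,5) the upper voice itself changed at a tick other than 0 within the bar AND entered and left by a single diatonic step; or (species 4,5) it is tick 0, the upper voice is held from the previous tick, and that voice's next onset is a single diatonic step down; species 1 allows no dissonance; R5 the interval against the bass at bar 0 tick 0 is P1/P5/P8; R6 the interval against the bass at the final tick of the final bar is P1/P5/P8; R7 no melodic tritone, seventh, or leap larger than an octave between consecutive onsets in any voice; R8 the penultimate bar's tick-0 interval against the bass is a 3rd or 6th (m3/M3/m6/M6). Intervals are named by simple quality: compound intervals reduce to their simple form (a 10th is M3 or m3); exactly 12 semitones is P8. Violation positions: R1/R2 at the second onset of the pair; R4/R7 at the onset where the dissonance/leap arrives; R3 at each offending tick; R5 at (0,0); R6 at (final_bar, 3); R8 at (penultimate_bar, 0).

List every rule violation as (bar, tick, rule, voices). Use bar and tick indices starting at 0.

(2, 0, R2, (1, 2))
(4, 0, R2, (1, 2))
(5, 0, R4, (0, 2))
(6, 0, R2, (0, 2))
(6, 0, R3, (0, 1))
(6, 0, R4, (0, 1))
(6, 1, R3, (0, 1))
(6, 2, R3, (0, 1))
(6, 3, R3, (0, 1))
(8, 0, R1, (1, 2))
(8, 0, R2, (0, 1))
(8, 0, R2, (0, 2))

bar 0: v0=C3 v1=C4 v2=G4 downbeat P5
bar 1: v0=D3 v1=B3 v2=F4 downbeat m3
bar 2: v0=E3 v1=C4 v2=G4 downbeat m3
bar 3: v0=F3 v1=C4 v2=A4 downbeat M3
bar 4: v0=E3 v1=G3 v2=G4 downbeat m3
bar 5: v0=F3 v1=A3 v2=G4 downbeat M2
bar 6: v0=G3 v1=F3 v2=D5 downbeat P5
bar 7: v0=B2 v1=G3 v2=D4 downbeat m3
bar 8: v0=C3 v1=C4 v2=G4 downbeat P5
  -> R2 @ bar 2 tick 0 v(1, 2): B3/F4 TT -> C4/G4 P5 similar
  -> R2 @ bar 4 tick 0 v(1, 2): C4/A4 M6 -> G3/G4 P8 similar
  -> R4 @ bar 5 tick 0 v(0, 2): F3/G4 M2 untreated
  -> R2 @ bar 6 tick 0 v(0, 2): F3/G4 M2 -> G3/D5 P5 similar
  -> R3 @ bar 6 tick 0 v(0, 1): G3 above F3
  -> R4 @ bar 6 tick 0 v(0, 1): G3/F3 M2 untreated
  -> R3 @ bar 6 tick 1 v(0, 1): G3 above F3
  -> R3 @ bar 6 tick 2 v(0, 1): G3 above F3
  -> R3 @ bar 6 tick 3 v(0, 1): G3 above F3
  -> R1 @ bar 8 tick 0 v(1, 2): G3/D4 P5 -> C4/G4 P5 similar
  -> R2 @ bar 8 tick 0 v(0, 1): B2/G3 m6 -> C3/C4 P8 similar
  -> R2 @ bar 8 tick 0 v(0, 2): B2/D4 m3 -> C3/G4 P5 similar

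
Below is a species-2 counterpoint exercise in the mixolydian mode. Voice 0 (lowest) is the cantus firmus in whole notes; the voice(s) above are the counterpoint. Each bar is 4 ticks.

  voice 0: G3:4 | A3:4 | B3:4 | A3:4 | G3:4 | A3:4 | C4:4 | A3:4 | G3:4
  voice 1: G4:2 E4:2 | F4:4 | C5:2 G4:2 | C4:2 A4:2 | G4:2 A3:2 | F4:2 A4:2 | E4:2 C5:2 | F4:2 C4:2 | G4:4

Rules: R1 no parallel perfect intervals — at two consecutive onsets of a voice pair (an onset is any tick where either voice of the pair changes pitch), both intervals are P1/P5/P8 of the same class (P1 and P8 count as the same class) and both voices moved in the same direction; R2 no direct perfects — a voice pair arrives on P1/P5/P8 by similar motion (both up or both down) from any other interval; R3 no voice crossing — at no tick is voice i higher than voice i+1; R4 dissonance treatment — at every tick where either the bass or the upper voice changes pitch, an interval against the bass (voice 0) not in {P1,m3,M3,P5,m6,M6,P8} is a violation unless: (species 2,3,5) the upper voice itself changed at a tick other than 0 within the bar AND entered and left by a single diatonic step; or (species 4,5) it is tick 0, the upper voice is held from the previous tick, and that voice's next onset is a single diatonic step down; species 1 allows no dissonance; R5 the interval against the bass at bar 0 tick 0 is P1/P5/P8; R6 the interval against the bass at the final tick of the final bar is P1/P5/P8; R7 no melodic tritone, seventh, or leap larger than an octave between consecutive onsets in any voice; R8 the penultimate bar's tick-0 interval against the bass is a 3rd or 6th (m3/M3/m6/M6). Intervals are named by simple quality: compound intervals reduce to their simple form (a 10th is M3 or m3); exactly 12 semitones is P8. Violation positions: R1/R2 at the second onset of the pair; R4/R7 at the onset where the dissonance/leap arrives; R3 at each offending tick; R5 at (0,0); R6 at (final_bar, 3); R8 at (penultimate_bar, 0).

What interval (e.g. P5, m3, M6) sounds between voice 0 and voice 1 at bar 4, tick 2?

voice 0=G3 voice 1=A3 -> M2

M2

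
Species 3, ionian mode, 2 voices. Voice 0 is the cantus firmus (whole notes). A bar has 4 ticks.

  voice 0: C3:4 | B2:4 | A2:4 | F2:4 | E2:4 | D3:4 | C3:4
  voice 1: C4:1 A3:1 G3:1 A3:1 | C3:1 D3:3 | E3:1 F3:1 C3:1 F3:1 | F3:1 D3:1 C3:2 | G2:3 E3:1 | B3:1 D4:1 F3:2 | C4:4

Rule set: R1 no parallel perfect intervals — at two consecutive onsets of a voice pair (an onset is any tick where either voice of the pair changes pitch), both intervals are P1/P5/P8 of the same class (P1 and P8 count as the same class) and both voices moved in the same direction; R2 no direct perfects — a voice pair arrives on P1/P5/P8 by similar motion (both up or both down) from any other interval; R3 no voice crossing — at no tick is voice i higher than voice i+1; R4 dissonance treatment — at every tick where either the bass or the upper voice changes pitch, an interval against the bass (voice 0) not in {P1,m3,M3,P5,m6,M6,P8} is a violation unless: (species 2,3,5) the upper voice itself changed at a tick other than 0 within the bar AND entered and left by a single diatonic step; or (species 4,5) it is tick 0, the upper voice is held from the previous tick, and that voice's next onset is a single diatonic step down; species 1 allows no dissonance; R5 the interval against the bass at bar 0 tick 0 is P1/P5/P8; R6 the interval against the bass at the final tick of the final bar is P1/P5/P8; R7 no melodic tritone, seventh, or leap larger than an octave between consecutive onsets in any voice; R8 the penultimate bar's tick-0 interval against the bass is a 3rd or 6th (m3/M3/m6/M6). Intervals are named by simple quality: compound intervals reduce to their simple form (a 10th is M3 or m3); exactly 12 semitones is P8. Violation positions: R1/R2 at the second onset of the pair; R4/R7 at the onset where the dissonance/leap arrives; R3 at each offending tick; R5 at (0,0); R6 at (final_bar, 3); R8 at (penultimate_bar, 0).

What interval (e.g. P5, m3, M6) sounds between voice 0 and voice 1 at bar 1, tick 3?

voice 0=B2 voice 1=D3 -> m3

m3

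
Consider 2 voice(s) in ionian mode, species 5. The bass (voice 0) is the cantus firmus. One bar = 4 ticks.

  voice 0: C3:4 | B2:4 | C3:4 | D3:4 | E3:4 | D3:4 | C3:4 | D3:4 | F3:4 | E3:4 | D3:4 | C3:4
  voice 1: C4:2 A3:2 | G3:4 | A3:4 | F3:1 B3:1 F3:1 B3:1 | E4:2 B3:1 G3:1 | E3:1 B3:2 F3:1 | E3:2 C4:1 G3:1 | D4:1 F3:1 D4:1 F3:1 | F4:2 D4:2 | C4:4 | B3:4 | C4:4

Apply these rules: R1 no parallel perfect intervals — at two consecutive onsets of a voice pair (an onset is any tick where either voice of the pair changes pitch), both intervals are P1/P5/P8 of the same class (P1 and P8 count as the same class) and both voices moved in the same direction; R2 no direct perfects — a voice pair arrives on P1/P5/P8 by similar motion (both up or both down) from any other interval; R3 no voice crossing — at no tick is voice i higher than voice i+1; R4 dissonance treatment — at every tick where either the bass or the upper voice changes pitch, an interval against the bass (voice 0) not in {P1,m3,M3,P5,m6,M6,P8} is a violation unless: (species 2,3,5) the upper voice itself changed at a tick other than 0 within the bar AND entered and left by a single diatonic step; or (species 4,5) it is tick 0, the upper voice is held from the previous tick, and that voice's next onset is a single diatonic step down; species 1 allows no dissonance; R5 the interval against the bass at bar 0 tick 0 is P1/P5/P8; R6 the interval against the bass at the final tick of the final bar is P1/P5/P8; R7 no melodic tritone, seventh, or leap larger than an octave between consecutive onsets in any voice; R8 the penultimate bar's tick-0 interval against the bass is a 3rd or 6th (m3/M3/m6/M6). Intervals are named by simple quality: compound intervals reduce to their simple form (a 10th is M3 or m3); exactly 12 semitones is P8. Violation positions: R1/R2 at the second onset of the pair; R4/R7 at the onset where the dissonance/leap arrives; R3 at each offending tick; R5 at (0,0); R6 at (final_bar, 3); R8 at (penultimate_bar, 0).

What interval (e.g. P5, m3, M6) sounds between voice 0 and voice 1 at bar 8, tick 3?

M6

voice 0=F3 voice 1=D4 -> M6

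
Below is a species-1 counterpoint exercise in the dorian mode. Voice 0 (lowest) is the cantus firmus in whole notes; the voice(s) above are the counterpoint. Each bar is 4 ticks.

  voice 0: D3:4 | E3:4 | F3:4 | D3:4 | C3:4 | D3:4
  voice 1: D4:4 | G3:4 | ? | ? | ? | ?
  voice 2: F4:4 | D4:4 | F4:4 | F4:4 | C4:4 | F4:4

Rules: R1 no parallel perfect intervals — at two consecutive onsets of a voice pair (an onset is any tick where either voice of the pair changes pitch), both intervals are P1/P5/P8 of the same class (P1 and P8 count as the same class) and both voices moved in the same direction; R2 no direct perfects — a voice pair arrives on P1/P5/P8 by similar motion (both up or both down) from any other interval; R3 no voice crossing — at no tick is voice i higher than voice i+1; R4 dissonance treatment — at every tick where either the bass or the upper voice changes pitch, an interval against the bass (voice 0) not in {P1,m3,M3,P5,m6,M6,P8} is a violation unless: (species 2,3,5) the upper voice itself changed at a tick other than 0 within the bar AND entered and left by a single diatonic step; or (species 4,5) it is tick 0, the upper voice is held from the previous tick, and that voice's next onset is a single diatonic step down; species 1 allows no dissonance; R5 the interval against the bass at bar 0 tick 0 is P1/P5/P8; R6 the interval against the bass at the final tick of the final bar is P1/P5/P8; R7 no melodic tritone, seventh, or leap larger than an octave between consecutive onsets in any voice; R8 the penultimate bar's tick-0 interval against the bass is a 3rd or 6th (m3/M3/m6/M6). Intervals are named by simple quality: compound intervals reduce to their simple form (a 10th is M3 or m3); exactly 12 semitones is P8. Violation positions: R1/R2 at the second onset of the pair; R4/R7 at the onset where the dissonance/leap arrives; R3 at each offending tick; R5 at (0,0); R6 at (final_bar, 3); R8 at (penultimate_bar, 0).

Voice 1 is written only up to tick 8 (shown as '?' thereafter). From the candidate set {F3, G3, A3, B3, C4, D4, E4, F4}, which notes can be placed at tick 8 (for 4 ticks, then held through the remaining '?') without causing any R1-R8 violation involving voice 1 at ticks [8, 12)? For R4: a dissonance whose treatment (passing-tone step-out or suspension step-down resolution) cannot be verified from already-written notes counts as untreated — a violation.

{A3, D4, F3}

F3: legal
G3: violates R4
A3: legal
B3: violates R4
C4: violates R2
D4: legal
E4: violates R4
F4: violates R2,R7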